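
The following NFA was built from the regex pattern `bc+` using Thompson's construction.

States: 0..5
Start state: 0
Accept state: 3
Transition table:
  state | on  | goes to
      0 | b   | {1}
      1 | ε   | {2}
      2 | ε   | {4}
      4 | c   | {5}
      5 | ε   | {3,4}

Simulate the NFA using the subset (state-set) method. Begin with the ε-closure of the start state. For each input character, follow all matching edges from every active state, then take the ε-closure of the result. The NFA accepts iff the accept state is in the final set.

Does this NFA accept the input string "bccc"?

Answer: ACCEPT

Trace:
S₀ = ε-closure({0}) = {0}
'b' @ 1: {1,2,4}
'c' @ 2: {3,4,5}  [accepting]
'c' @ 3: {3,4,5}  [accepting]
'c' @ 4: {3,4,5}  [accepting]
final: {3,4,5}; accept 3 in set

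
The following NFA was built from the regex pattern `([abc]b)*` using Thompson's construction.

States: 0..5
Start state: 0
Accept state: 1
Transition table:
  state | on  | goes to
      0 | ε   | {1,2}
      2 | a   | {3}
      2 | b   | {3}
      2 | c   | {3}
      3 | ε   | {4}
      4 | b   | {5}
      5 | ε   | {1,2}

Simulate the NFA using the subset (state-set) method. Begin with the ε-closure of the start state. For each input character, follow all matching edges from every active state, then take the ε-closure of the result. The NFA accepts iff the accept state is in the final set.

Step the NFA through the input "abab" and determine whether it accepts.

S₀ = ε-closure({0}) = {0,1,2}
'a' @ 1: {3,4}
'b' @ 2: {1,2,5}  ✓accept
'a' @ 3: {3,4}
'b' @ 4: {1,2,5}  ✓accept
end set {1,2,5} — state 1 in

Answer: ACCEPT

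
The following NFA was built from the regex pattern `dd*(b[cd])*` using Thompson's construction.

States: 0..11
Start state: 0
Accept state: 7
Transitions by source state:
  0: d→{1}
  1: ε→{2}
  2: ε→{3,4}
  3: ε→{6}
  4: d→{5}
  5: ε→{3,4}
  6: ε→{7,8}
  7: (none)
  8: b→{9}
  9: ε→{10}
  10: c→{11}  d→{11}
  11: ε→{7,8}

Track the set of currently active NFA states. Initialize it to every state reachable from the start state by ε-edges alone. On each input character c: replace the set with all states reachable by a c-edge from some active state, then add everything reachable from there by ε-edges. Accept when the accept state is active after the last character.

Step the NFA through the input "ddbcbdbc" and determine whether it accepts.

initial (ε-close {0}): {0}
'd' @ 1: {1,2,3,4,6,7,8}  ✓accept
'd' @ 2: {3,4,5,6,7,8}  ✓accept
'b' @ 3: {9,10}
'c' @ 4: {7,8,11}  ✓accept
'b' @ 5: {9,10}
'd' @ 6: {7,8,11}  ✓accept
'b' @ 7: {9,10}
'c' @ 8: {7,8,11}  ✓accept
final: {7,8,11}; accept 7 in set

Answer: ACCEPT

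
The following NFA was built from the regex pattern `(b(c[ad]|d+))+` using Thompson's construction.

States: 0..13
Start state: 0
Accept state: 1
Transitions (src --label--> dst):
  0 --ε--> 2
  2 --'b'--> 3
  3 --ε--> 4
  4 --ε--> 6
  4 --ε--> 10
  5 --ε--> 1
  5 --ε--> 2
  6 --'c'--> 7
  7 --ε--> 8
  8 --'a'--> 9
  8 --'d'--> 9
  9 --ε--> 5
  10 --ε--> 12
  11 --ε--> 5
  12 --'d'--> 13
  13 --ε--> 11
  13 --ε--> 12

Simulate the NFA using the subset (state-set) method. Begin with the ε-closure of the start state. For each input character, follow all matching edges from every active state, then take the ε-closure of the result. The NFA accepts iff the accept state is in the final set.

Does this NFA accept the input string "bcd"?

Answer: ACCEPT

Steps:
initial (ε-close {0}): {0,2}
'b' @ 1: {3,4,6,10,12}
'c' @ 2: {7,8}
'd' @ 3: {1,2,5,9}  (accept∈set)
final: {1,2,5,9}; accept 1 in set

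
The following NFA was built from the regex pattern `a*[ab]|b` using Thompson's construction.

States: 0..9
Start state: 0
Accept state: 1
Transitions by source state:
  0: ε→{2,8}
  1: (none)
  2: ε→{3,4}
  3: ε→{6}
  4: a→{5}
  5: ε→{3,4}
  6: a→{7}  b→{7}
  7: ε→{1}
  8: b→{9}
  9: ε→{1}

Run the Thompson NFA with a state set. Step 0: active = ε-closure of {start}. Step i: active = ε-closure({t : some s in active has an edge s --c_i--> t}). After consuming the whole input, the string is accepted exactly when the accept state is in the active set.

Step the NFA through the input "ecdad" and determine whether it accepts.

Answer: REJECT

Derivation:
start: ε-closure({0}) = {0,2,3,4,6,8}
'e' @ 1: {}  — state set empty
rest 'cdad' ignored (set empty)
final: {}; accept 1 not in set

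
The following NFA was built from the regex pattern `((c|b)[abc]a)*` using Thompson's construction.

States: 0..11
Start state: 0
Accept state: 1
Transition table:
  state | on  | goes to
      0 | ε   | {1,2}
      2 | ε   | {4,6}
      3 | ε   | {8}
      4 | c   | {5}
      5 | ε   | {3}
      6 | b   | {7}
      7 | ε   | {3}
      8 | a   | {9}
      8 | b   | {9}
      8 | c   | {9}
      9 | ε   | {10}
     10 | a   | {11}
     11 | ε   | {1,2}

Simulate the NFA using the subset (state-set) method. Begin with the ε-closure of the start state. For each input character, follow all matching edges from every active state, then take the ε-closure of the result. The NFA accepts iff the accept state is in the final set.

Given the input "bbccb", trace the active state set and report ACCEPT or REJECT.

Answer: REJECT

Derivation:
S₀ = ε-closure({0}) = {0,1,2,4,6}
'b' @ 1: {3,7,8}
'b' @ 2: {9,10}
'c' @ 3: {}  — state set empty
rest 'cb' ignored (set empty)
end set {} — state 1 not in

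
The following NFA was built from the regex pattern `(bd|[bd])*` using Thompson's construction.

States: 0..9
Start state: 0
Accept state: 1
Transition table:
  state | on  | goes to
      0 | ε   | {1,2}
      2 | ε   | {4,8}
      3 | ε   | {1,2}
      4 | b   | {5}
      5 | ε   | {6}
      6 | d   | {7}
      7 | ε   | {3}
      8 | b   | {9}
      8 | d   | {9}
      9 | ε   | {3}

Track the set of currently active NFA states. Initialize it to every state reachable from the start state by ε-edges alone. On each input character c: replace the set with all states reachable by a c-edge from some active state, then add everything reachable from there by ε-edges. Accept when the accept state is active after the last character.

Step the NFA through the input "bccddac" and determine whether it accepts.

initial (ε-close {0}): {0,1,2,4,8}
'b' @ 1: {1,2,3,4,5,6,8,9}  ✓accept
'c' @ 2: {}  — dead — no transitions
rest 'cddac' ignored (set empty)
final: {}; accept 1 not in set

Answer: REJECT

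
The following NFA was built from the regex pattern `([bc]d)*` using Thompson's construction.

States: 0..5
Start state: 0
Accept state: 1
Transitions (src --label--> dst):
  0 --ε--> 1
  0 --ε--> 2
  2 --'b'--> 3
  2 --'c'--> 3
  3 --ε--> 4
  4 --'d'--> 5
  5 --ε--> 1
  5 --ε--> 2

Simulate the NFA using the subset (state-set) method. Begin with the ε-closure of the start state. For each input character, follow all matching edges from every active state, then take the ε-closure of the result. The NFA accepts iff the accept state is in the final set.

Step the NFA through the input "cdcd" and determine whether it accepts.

Answer: ACCEPT

Steps:
S₀ = ε-closure({0}) = {0,1,2}
'c' @ 1: {3,4}
'd' @ 2: {1,2,5}  (accept∈set)
'c' @ 3: {3,4}
'd' @ 4: {1,2,5}  (accept∈set)
final: {1,2,5}; accept 1 in set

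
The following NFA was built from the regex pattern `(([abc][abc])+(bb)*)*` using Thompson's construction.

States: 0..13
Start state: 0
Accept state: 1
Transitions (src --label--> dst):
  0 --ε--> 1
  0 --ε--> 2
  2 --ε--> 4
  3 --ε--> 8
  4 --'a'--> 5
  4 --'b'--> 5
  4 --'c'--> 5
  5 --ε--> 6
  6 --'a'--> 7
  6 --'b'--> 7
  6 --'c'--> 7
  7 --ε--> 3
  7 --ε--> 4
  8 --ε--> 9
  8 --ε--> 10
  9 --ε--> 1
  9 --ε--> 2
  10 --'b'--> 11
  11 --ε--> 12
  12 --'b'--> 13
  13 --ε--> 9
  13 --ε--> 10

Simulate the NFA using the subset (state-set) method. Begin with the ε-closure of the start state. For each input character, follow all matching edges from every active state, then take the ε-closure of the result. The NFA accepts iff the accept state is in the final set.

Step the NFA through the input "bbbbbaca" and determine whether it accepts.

Answer: ACCEPT

Derivation:
start: ε-closure({0}) = {0,1,2,4}
'b' @ 1: {5,6}
'b' @ 2: {1,2,3,4,7,8,9,10}  (accept∈set)
'b' @ 3: {5,6,11,12}
'b' @ 4: {1,2,3,4,7,8,9,10,13}  (accept∈set)
'b' @ 5: {5,6,11,12}
'a' @ 6: {1,2,3,4,7,8,9,10}  (accept∈set)
'c' @ 7: {5,6}
'a' @ 8: {1,2,3,4,7,8,9,10}  (accept∈set)
end set {1,2,3,4,7,8,9,10} — state 1 in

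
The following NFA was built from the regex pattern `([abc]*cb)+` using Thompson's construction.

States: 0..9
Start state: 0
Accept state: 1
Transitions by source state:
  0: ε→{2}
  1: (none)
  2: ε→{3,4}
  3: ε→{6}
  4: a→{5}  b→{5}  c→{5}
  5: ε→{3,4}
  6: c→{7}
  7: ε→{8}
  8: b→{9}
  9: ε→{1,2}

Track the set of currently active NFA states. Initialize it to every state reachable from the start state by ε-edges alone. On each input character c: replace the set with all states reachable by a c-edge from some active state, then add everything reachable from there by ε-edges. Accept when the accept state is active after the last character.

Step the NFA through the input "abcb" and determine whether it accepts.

Answer: ACCEPT

Derivation:
S₀ = ε-closure({0}) = {0,2,3,4,6}
'a' @ 1: {3,4,5,6}
'b' @ 2: {3,4,5,6}
'c' @ 3: {3,4,5,6,7,8}
'b' @ 4: {1,2,3,4,5,6,9}  [accepting]
after full input: {1,2,3,4,5,6,9}  (accept=1 in)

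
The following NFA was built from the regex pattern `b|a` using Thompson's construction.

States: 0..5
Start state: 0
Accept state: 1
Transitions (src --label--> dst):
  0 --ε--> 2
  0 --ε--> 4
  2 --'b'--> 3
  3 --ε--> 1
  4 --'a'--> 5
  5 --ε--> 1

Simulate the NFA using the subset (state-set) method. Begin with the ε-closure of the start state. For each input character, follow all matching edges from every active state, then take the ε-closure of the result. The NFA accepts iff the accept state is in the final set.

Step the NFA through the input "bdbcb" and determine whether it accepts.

start: ε-closure({0}) = {0,2,4}
'b' @ 1: {1,3}  ✓accept
'd' @ 2: {}  — state set empty
rest 'bcb' ignored (set empty)
end set {} — state 1 not in

Answer: REJECT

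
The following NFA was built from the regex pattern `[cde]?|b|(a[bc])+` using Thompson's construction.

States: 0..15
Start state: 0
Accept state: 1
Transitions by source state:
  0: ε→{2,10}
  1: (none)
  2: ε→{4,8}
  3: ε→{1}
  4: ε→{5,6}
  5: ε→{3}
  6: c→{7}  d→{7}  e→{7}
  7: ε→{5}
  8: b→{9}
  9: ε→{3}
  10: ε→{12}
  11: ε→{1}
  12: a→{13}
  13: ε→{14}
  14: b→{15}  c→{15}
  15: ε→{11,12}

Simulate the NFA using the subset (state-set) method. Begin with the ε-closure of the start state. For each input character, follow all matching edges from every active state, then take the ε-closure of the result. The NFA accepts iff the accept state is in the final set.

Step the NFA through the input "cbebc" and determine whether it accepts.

Answer: REJECT

Steps:
initial (ε-close {0}): {0,1,2,3,4,5,6,8,10,12}
'c' @ 1: {1,3,5,7}  [accepting]
'b' @ 2: {}  — dead — no transitions
rest 'ebc' ignored (set empty)
after full input: {}  (accept=1 not in)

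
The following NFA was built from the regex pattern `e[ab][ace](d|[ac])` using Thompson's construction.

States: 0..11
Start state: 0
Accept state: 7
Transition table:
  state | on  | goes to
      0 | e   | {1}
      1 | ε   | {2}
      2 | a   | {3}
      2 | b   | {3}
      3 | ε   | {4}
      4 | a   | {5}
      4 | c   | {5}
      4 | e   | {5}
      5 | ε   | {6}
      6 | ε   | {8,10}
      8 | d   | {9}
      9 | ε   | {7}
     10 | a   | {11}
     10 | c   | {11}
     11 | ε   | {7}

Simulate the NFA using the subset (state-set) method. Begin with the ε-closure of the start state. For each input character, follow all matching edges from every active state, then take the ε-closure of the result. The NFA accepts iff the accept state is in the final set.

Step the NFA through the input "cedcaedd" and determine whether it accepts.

start: ε-closure({0}) = {0}
'c' @ 1: {}  — dead — no transitions
rest 'edcaedd' ignored (set empty)
final: {}; accept 7 not in set

Answer: REJECT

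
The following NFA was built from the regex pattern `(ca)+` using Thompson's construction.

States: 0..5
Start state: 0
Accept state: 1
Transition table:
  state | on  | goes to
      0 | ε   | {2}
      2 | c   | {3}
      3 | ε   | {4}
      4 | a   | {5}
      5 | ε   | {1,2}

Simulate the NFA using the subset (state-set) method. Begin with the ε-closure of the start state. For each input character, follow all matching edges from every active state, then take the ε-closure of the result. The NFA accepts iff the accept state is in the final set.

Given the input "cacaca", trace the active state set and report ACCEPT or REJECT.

initial (ε-close {0}): {0,2}
'c' @ 1: {3,4}
'a' @ 2: {1,2,5}  [accepting]
'c' @ 3: {3,4}
'a' @ 4: {1,2,5}  [accepting]
'c' @ 5: {3,4}
'a' @ 6: {1,2,5}  [accepting]
after full input: {1,2,5}  (accept=1 in)

Answer: ACCEPT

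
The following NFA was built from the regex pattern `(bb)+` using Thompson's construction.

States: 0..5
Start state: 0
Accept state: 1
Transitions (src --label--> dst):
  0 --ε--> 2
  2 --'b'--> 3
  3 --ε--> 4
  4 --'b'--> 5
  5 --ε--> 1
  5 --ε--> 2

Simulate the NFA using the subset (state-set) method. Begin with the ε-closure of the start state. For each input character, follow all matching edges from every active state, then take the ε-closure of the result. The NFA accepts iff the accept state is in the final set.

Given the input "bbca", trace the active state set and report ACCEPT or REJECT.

Answer: REJECT

Trace:
S₀ = ε-closure({0}) = {0,2}
'b' @ 1: {3,4}
'b' @ 2: {1,2,5}  [accepting]
'c' @ 3: {}  — no active states
rest 'a' ignored (set empty)
after full input: {}  (accept=1 not in)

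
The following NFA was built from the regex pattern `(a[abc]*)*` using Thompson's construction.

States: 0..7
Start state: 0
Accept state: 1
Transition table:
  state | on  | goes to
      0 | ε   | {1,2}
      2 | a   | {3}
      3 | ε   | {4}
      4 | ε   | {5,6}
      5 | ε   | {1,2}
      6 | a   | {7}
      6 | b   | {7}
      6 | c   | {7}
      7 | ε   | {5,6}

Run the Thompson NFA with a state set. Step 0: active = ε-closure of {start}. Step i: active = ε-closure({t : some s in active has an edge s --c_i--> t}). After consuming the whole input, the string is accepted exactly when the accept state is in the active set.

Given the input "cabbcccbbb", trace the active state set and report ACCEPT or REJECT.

Answer: REJECT

Steps:
initial (ε-close {0}): {0,1,2}
'c' @ 1: {}  — dead — no transitions
rest 'abbcccbbb' ignored (set empty)
final: {}; accept 1 not in set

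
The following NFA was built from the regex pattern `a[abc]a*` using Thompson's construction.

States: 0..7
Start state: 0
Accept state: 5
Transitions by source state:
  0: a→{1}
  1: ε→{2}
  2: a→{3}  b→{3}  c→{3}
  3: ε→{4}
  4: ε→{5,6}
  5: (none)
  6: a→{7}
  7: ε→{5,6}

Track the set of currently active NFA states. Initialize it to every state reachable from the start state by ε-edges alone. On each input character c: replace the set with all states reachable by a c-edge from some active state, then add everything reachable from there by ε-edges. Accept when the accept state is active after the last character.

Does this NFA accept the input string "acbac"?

initial (ε-close {0}): {0}
'a' @ 1: {1,2}
'c' @ 2: {3,4,5,6}  [accepting]
'b' @ 3: {}  — dead — no transitions
rest 'ac' ignored (set empty)
end set {} — state 5 not in

Answer: REJECT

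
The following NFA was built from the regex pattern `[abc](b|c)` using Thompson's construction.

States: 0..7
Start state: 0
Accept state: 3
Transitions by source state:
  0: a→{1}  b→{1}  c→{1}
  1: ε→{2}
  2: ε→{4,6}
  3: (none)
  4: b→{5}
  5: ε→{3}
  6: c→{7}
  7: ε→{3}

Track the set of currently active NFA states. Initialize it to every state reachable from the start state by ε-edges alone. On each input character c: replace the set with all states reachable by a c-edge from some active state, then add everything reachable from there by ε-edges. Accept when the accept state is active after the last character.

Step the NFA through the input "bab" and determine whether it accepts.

start: ε-closure({0}) = {0}
'b' @ 1: {1,2,4,6}
'a' @ 2: {}  — no active states
rest 'b' ignored (set empty)
end set {} — state 3 not in

Answer: REJECT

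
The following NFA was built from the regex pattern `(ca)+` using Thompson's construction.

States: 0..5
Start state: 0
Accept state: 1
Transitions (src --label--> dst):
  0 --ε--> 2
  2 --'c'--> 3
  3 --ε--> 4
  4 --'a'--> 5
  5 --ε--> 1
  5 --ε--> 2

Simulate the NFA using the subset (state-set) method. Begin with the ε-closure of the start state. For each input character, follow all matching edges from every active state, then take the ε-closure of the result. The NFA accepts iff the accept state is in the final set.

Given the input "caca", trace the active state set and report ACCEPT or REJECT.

Answer: ACCEPT

Steps:
start: ε-closure({0}) = {0,2}
'c' @ 1: {3,4}
'a' @ 2: {1,2,5}  ✓accept
'c' @ 3: {3,4}
'a' @ 4: {1,2,5}  ✓accept
after full input: {1,2,5}  (accept=1 in)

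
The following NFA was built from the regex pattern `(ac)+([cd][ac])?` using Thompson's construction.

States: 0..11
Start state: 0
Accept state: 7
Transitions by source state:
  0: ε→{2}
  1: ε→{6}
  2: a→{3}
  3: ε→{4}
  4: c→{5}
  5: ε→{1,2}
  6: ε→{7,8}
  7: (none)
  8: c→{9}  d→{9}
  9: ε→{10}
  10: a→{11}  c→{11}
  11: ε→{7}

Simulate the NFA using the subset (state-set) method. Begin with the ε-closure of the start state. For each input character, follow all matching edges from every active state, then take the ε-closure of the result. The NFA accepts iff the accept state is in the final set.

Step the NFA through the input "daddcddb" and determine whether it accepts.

start: ε-closure({0}) = {0,2}
'd' @ 1: {}  — dead — no transitions
rest 'addcddb' ignored (set empty)
final: {}; accept 7 not in set

Answer: REJECT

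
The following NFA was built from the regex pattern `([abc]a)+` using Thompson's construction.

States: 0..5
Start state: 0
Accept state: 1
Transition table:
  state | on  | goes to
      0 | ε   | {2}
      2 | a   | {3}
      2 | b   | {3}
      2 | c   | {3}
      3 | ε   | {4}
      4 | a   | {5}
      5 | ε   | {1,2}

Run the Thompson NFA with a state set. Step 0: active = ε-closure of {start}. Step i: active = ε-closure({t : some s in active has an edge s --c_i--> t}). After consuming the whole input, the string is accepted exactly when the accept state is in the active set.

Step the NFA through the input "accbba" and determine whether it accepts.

Answer: REJECT

Trace:
start: ε-closure({0}) = {0,2}
'a' @ 1: {3,4}
'c' @ 2: {}  — dead — no transitions
rest 'cbba' ignored (set empty)
after full input: {}  (accept=1 not in)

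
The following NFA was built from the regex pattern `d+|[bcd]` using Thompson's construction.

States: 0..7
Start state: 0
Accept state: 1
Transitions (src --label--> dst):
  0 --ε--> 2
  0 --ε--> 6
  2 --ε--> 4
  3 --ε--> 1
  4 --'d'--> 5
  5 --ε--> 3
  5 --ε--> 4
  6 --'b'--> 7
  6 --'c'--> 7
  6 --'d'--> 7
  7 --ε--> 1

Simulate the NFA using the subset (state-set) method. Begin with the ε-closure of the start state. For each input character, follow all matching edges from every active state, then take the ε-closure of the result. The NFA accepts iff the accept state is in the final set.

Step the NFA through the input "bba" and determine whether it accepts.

S₀ = ε-closure({0}) = {0,2,4,6}
'b' @ 1: {1,7}  [accepting]
'b' @ 2: {}  — no active states
rest 'a' ignored (set empty)
end set {} — state 1 not in

Answer: REJECT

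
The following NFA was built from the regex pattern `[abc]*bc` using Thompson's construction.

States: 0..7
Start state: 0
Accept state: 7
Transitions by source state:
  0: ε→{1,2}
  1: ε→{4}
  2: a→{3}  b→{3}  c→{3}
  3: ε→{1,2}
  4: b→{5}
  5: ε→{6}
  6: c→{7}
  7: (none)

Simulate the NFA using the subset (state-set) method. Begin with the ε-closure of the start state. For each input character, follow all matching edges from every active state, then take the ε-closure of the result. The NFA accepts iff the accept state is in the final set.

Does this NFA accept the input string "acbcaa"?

Answer: REJECT

Trace:
initial (ε-close {0}): {0,1,2,4}
'a' @ 1: {1,2,3,4}
'c' @ 2: {1,2,3,4}
'b' @ 3: {1,2,3,4,5,6}
'c' @ 4: {1,2,3,4,7}  (accept∈set)
'a' @ 5: {1,2,3,4}
'a' @ 6: {1,2,3,4}
final: {1,2,3,4}; accept 7 not in set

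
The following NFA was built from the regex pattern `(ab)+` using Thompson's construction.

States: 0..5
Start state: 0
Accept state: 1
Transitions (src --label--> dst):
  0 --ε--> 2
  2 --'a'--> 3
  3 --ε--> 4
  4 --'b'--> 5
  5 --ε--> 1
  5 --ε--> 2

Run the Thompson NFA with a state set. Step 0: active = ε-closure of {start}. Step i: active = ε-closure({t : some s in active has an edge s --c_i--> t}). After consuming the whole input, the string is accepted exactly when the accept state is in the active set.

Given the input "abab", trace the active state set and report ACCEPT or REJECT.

initial (ε-close {0}): {0,2}
'a' @ 1: {3,4}
'b' @ 2: {1,2,5}  [accepting]
'a' @ 3: {3,4}
'b' @ 4: {1,2,5}  [accepting]
final: {1,2,5}; accept 1 in set

Answer: ACCEPT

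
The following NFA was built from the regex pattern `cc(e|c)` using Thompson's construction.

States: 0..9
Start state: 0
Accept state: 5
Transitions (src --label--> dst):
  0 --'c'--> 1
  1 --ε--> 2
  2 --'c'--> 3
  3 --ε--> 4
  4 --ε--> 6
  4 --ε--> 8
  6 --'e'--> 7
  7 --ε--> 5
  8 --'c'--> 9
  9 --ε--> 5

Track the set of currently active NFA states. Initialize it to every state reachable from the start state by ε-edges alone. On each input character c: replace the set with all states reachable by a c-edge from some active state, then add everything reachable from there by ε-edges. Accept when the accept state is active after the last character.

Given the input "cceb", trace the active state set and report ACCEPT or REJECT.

Answer: REJECT

Derivation:
S₀ = ε-closure({0}) = {0}
'c' @ 1: {1,2}
'c' @ 2: {3,4,6,8}
'e' @ 3: {5,7}  ✓accept
'b' @ 4: {}  — no active states
after full input: {}  (accept=5 not in)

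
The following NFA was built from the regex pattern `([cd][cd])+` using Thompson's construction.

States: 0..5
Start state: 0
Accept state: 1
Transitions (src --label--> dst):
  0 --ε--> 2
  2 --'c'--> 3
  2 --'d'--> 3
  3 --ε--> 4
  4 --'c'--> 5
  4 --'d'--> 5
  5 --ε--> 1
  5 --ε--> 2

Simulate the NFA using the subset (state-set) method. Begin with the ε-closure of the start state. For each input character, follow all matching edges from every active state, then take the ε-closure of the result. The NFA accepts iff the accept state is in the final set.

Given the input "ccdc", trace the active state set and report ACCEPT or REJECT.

S₀ = ε-closure({0}) = {0,2}
'c' @ 1: {3,4}
'c' @ 2: {1,2,5}  ✓accept
'd' @ 3: {3,4}
'c' @ 4: {1,2,5}  ✓accept
after full input: {1,2,5}  (accept=1 in)

Answer: ACCEPT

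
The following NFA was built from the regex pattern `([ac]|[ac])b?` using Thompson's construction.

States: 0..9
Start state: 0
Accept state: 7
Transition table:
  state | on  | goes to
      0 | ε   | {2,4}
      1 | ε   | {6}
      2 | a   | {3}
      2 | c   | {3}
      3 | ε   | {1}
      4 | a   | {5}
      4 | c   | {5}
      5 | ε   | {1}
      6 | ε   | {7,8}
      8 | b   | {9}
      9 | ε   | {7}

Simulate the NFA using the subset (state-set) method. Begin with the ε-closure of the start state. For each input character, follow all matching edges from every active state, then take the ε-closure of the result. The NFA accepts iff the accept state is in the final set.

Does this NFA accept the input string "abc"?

start: ε-closure({0}) = {0,2,4}
'a' @ 1: {1,3,5,6,7,8}  ✓accept
'b' @ 2: {7,9}  ✓accept
'c' @ 3: {}  — state set empty
after full input: {}  (accept=7 not in)

Answer: REJECT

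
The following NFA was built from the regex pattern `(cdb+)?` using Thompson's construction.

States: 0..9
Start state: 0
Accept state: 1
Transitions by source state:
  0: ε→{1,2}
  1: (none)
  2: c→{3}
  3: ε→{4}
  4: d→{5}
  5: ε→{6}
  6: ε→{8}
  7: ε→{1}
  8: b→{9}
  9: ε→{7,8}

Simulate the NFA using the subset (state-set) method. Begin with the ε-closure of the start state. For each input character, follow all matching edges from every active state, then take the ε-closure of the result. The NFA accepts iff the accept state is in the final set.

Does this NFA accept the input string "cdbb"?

start: ε-closure({0}) = {0,1,2}
'c' @ 1: {3,4}
'd' @ 2: {5,6,8}
'b' @ 3: {1,7,8,9}  [accepting]
'b' @ 4: {1,7,8,9}  [accepting]
end set {1,7,8,9} — state 1 in

Answer: ACCEPT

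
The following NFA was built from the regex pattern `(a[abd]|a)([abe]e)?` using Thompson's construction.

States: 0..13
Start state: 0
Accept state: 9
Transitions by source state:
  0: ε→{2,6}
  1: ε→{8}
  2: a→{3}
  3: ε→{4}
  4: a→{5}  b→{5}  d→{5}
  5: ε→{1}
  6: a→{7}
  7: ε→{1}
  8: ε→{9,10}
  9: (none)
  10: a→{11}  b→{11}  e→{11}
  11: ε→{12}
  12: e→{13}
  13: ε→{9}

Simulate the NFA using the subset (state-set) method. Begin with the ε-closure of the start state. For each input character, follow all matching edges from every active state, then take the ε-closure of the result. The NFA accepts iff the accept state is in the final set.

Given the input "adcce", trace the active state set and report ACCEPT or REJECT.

Answer: REJECT

Derivation:
S₀ = ε-closure({0}) = {0,2,6}
'a' @ 1: {1,3,4,7,8,9,10}  ✓accept
'd' @ 2: {1,5,8,9,10}  ✓accept
'c' @ 3: {}  — no active states
rest 'ce' ignored (set empty)
after full input: {}  (accept=9 not in)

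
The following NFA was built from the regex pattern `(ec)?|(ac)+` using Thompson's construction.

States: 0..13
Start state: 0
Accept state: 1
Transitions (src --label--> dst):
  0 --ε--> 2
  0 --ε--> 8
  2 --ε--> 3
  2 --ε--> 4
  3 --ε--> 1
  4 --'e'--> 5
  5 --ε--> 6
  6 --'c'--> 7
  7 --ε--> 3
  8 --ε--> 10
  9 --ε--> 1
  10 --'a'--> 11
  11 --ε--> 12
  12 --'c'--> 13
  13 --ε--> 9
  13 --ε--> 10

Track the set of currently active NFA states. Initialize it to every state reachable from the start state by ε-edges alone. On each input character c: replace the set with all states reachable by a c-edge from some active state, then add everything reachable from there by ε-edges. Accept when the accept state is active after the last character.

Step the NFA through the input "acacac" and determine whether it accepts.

S₀ = ε-closure({0}) = {0,1,2,3,4,8,10}
'a' @ 1: {11,12}
'c' @ 2: {1,9,10,13}  ✓accept
'a' @ 3: {11,12}
'c' @ 4: {1,9,10,13}  ✓accept
'a' @ 5: {11,12}
'c' @ 6: {1,9,10,13}  ✓accept
final: {1,9,10,13}; accept 1 in set

Answer: ACCEPT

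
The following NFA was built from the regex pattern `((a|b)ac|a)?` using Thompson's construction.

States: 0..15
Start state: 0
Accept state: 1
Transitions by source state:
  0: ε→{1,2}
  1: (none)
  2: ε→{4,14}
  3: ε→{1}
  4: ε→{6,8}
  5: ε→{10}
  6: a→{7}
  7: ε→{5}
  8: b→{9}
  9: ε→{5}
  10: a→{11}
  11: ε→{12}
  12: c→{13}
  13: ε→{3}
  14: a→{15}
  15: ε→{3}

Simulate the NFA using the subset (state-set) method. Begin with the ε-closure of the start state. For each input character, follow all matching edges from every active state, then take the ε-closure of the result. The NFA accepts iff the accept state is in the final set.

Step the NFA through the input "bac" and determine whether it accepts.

initial (ε-close {0}): {0,1,2,4,6,8,14}
'b' @ 1: {5,9,10}
'a' @ 2: {11,12}
'c' @ 3: {1,3,13}  (accept∈set)
final: {1,3,13}; accept 1 in set

Answer: ACCEPT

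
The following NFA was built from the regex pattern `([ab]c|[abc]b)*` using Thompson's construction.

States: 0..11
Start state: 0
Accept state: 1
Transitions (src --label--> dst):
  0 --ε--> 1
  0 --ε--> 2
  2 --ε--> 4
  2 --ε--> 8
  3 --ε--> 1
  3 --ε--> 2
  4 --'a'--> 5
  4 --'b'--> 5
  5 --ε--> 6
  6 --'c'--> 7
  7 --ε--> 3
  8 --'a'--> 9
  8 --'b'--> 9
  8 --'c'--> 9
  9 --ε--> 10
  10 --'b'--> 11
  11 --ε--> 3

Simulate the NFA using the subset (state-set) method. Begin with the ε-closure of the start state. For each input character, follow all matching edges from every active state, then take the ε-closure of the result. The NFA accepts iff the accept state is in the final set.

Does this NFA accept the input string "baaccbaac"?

initial (ε-close {0}): {0,1,2,4,8}
'b' @ 1: {5,6,9,10}
'a' @ 2: {}  — no active states
rest 'accbaac' ignored (set empty)
final: {}; accept 1 not in set

Answer: REJECT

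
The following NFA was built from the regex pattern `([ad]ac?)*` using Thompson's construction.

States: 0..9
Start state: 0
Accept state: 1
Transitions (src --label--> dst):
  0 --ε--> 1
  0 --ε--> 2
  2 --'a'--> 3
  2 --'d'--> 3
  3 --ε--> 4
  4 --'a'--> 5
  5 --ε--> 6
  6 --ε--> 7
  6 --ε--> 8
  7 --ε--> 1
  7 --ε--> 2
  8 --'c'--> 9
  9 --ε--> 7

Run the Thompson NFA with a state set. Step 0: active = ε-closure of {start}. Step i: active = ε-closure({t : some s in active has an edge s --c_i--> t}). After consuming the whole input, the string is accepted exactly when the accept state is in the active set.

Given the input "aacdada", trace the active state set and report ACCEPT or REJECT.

Answer: ACCEPT

Trace:
S₀ = ε-closure({0}) = {0,1,2}
'a' @ 1: {3,4}
'a' @ 2: {1,2,5,6,7,8}  [accepting]
'c' @ 3: {1,2,7,9}  [accepting]
'd' @ 4: {3,4}
'a' @ 5: {1,2,5,6,7,8}  [accepting]
'd' @ 6: {3,4}
'a' @ 7: {1,2,5,6,7,8}  [accepting]
after full input: {1,2,5,6,7,8}  (accept=1 in)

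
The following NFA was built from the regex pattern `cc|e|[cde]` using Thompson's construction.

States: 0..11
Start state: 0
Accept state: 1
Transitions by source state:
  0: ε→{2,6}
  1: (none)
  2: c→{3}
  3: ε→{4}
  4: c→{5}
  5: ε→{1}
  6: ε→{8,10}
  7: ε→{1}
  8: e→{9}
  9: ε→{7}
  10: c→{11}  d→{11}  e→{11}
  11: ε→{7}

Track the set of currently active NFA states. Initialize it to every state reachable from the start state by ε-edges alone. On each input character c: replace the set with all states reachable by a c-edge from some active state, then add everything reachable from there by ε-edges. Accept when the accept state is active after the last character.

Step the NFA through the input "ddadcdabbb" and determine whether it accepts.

S₀ = ε-closure({0}) = {0,2,6,8,10}
'd' @ 1: {1,7,11}  (accept∈set)
'd' @ 2: {}  — state set empty
rest 'adcdabbb' ignored (set empty)
final: {}; accept 1 not in set

Answer: REJECT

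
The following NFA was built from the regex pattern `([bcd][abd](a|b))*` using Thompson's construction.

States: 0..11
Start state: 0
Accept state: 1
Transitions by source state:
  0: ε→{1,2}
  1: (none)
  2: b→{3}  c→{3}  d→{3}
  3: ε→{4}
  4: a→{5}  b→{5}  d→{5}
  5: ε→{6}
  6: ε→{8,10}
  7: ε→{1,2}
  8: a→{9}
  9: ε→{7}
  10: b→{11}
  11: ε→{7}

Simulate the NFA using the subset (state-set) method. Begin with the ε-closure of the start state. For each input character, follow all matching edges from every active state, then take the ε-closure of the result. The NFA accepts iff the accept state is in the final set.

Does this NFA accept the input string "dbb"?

Answer: ACCEPT

Trace:
initial (ε-close {0}): {0,1,2}
'd' @ 1: {3,4}
'b' @ 2: {5,6,8,10}
'b' @ 3: {1,2,7,11}  ✓accept
final: {1,2,7,11}; accept 1 in set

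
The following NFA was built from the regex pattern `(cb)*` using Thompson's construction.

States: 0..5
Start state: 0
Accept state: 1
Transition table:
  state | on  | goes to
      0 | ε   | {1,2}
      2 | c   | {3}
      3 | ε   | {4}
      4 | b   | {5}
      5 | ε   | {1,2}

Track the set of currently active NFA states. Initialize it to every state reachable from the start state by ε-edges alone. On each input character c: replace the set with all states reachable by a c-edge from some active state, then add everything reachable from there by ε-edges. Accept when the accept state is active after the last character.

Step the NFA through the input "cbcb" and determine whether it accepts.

initial (ε-close {0}): {0,1,2}
'c' @ 1: {3,4}
'b' @ 2: {1,2,5}  [accepting]
'c' @ 3: {3,4}
'b' @ 4: {1,2,5}  [accepting]
end set {1,2,5} — state 1 in

Answer: ACCEPT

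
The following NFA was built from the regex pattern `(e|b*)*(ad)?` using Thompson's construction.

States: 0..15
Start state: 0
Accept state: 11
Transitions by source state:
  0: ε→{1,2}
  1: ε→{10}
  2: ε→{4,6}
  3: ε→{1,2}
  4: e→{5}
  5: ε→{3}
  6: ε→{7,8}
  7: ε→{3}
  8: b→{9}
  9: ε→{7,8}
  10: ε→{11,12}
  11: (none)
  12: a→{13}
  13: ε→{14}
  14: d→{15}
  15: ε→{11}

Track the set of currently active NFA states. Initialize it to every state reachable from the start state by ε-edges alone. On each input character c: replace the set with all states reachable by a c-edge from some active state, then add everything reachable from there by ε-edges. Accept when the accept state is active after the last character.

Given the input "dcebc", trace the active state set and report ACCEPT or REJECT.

Answer: REJECT

Trace:
S₀ = ε-closure({0}) = {0,1,2,3,4,6,7,8,10,11,12}
'd' @ 1: {}  — dead — no transitions
rest 'cebc' ignored (set empty)
after full input: {}  (accept=11 not in)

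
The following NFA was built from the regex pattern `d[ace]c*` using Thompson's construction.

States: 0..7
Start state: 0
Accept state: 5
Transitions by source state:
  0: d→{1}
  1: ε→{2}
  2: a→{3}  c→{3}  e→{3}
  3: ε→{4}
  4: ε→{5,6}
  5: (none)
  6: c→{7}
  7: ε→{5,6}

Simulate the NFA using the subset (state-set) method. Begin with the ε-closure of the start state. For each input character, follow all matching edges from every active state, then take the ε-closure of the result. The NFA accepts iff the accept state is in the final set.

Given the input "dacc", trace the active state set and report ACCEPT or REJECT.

Answer: ACCEPT

Trace:
start: ε-closure({0}) = {0}
'd' @ 1: {1,2}
'a' @ 2: {3,4,5,6}  [accepting]
'c' @ 3: {5,6,7}  [accepting]
'c' @ 4: {5,6,7}  [accepting]
end set {5,6,7} — state 5 in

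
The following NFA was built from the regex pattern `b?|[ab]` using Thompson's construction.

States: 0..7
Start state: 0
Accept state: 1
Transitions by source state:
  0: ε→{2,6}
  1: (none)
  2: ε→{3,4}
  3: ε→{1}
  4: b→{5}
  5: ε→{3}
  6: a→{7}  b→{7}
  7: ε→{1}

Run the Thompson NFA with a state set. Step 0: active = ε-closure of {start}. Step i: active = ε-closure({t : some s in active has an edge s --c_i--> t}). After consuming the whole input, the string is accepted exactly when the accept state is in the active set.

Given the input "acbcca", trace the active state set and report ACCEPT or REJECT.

S₀ = ε-closure({0}) = {0,1,2,3,4,6}
'a' @ 1: {1,7}  [accepting]
'c' @ 2: {}  — dead — no transitions
rest 'bcca' ignored (set empty)
end set {} — state 1 not in

Answer: REJECT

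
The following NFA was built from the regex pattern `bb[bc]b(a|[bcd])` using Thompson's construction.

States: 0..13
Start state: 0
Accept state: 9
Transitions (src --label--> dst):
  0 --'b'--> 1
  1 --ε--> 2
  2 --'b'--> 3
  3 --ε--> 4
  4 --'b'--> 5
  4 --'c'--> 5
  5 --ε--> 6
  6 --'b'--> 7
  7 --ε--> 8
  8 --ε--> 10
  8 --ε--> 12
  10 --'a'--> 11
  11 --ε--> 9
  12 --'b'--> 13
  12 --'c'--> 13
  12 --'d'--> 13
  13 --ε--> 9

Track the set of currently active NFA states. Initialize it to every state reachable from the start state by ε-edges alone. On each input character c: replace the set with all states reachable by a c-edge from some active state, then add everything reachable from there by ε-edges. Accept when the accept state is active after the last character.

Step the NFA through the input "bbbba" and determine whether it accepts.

initial (ε-close {0}): {0}
'b' @ 1: {1,2}
'b' @ 2: {3,4}
'b' @ 3: {5,6}
'b' @ 4: {7,8,10,12}
'a' @ 5: {9,11}  ✓accept
end set {9,11} — state 9 in

Answer: ACCEPT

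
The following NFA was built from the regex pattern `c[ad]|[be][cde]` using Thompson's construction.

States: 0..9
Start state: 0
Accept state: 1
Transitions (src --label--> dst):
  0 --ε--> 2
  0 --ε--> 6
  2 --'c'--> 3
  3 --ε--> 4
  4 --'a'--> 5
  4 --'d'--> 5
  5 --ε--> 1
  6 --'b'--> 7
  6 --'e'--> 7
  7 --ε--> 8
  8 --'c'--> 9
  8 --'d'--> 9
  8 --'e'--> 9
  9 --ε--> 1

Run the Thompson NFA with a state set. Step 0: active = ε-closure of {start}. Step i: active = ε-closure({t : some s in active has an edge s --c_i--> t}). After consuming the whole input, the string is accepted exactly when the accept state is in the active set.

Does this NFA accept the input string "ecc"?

S₀ = ε-closure({0}) = {0,2,6}
'e' @ 1: {7,8}
'c' @ 2: {1,9}  (accept∈set)
'c' @ 3: {}  — dead — no transitions
after full input: {}  (accept=1 not in)

Answer: REJECT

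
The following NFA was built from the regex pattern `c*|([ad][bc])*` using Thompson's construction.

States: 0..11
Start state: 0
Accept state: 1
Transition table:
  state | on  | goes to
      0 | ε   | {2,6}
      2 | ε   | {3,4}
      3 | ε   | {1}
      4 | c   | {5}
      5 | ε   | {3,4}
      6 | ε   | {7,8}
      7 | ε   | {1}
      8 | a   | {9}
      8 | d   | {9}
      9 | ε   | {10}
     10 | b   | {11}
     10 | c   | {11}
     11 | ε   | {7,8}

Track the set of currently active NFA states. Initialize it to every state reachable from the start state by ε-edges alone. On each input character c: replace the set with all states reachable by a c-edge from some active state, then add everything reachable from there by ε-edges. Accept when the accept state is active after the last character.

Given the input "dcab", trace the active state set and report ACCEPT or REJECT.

Answer: ACCEPT

Derivation:
S₀ = ε-closure({0}) = {0,1,2,3,4,6,7,8}
'd' @ 1: {9,10}
'c' @ 2: {1,7,8,11}  ✓accept
'a' @ 3: {9,10}
'b' @ 4: {1,7,8,11}  ✓accept
final: {1,7,8,11}; accept 1 in set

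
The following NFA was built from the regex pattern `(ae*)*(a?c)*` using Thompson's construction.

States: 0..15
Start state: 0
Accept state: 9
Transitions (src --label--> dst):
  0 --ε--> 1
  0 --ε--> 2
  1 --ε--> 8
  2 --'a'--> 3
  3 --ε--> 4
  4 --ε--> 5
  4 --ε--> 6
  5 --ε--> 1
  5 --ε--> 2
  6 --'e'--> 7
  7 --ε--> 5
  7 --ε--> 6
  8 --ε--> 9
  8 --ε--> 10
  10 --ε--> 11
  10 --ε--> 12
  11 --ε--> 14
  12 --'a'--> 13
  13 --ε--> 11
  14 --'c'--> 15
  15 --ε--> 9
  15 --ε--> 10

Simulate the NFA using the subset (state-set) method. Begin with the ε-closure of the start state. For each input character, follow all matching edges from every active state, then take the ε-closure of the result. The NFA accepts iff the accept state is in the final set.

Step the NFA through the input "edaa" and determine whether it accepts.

Answer: REJECT

Trace:
initial (ε-close {0}): {0,1,2,8,9,10,11,12,14}
'e' @ 1: {}  — state set empty
rest 'daa' ignored (set empty)
final: {}; accept 9 not in set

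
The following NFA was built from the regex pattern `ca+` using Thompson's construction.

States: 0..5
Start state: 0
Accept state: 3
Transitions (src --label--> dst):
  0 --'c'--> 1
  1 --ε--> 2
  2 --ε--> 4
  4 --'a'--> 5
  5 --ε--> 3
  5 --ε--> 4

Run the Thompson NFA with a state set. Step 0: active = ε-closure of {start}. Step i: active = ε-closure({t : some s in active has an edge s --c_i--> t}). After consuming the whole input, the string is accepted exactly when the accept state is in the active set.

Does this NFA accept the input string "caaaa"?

Answer: ACCEPT

Trace:
S₀ = ε-closure({0}) = {0}
'c' @ 1: {1,2,4}
'a' @ 2: {3,4,5}  (accept∈set)
'a' @ 3: {3,4,5}  (accept∈set)
'a' @ 4: {3,4,5}  (accept∈set)
'a' @ 5: {3,4,5}  (accept∈set)
end set {3,4,5} — state 3 in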